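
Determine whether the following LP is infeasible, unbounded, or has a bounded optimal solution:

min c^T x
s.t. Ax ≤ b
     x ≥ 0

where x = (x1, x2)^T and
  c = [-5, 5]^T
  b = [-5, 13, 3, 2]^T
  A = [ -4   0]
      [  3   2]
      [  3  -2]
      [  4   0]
One constraint requires 4x1 ≤ 2, while the constraint -4x1 ≤ -5 is equivalent to 4x1 ≥ 5. Together they would need 5 ≤ 4x1 ≤ 2, which is impossible since 5 > 2. No point satisfies all constraints.

The feasible region is empty; the LP is infeasible.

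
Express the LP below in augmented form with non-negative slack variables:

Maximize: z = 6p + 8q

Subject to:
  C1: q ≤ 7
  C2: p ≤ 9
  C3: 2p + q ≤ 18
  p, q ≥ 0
max z = 6p + 8q

s.t.
  q + s1 = 7
  p + s2 = 9
  2p + q + s3 = 18
  p, q, s1, s2, s3 ≥ 0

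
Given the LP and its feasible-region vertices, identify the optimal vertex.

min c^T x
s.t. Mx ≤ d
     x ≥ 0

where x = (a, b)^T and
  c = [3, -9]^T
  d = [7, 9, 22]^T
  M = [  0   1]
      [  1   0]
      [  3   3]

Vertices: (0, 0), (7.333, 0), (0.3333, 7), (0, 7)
(0, 7) with z = -63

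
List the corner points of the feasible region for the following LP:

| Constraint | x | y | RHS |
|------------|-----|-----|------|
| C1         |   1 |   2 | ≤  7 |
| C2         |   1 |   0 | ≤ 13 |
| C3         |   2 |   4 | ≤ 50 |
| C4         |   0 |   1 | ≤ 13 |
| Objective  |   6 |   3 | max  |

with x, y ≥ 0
Each vertex is the intersection of two constraint boundaries that also satisfies all remaining constraints:
  x = 0 and y = 0 → (0, 0)
  x + 2y = 7 and y = 0 → (7, 0)
  x + 2y = 7 and x = 0 → (0, 3.5)

Vertices: (0, 0), (7, 0), (0, 3.5)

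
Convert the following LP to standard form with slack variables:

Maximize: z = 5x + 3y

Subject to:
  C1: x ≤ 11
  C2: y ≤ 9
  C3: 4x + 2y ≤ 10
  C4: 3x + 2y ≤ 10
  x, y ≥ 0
max z = 5x + 3y

s.t.
  x + s1 = 11
  y + s2 = 9
  4x + 2y + s3 = 10
  3x + 2y + s4 = 10
  x, y, s1, s2, s3, s4 ≥ 0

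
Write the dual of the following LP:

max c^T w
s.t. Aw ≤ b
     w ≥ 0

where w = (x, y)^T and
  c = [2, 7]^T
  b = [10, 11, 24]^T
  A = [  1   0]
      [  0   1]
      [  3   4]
Minimize: z = 10y1 + 11y2 + 24y3

Subject to:
  C1: -y1 - 3y3 ≤ -2
  C2: -y2 - 4y3 ≤ -7
  y1, y2, y3 ≥ 0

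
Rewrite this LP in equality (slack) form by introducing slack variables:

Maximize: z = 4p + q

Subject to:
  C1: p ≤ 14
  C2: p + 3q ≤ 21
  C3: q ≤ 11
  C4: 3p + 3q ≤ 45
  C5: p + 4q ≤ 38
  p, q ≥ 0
max z = 4p + q

s.t.
  p + s1 = 14
  p + 3q + s2 = 21
  q + s3 = 11
  3p + 3q + s4 = 45
  p + 4q + s5 = 38
  p, q, s1, s2, s3, s4, s5 ≥ 0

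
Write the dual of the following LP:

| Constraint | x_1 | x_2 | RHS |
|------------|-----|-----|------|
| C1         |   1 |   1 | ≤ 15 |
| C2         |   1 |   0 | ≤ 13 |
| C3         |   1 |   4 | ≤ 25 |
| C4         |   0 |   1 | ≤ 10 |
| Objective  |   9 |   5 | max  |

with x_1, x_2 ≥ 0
Minimize: z = 15y1 + 13y2 + 25y3 + 10y4

Subject to:
  C1: -y1 - y2 - y3 ≤ -9
  C2: -y1 - 4y3 - y4 ≤ -5
  y1, y2, y3, y4 ≥ 0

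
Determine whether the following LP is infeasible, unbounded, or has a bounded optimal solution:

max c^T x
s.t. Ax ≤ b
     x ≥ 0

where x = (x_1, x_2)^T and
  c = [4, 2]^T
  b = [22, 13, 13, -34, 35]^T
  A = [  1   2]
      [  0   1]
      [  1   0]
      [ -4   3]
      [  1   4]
The point (13, 4.5) satisfies every constraint, so the LP is feasible; the constraints give x_1 ≤ 13 and x_2 ≤ 13, which with x_1, x_2 ≥ 0 keep the feasible region inside a bounded box. A feasible, bounded LP attains a finite optimum at a vertex.

Feasible with finite optimum z* = 61 at (13, 4.5).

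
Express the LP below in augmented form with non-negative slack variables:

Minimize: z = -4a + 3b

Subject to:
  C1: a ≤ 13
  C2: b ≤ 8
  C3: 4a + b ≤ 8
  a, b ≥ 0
min z = -4a + 3b

s.t.
  a + s1 = 13
  b + s2 = 8
  4a + b + s3 = 8
  a, b, s1, s2, s3 ≥ 0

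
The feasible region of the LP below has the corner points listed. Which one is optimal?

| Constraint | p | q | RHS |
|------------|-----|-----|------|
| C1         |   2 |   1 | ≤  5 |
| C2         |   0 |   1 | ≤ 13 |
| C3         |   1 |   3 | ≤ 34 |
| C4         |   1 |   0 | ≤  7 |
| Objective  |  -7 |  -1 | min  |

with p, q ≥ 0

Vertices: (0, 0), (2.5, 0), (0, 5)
Evaluating z = -7p - q at each vertex:
  (0, 0): z = 0
  (2.5, 0): z = -17.5
  (0, 5): z = -5

The smallest value is z = -17.5, attained at (2.5, 0).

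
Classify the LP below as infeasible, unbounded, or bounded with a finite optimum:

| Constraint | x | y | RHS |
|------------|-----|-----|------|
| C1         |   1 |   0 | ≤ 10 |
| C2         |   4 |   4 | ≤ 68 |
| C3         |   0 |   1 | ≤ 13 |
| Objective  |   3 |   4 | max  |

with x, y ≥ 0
The point (4, 13) satisfies every constraint, so the LP is feasible; the constraints give x ≤ 10 and y ≤ 13, which with x, y ≥ 0 keep the feasible region inside a bounded box. A feasible, bounded LP attains a finite optimum at a vertex.

Evaluating z = 3x + 4y at each vertex:
  (0, 0): z = 0
  (10, 0): z = 30
  (10, 7): z = 58
  (4, 13): z = 64
  (0, 13): z = 52

Bounded optimum: z* = 64 at (4, 13).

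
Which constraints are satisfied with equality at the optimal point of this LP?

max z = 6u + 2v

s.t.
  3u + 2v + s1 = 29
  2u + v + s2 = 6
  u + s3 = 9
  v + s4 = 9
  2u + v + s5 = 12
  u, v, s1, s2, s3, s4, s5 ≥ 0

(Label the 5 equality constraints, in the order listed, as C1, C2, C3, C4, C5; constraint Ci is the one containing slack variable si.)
Optimal: u = 3, v = 0
Binding: C2, v ≥ 0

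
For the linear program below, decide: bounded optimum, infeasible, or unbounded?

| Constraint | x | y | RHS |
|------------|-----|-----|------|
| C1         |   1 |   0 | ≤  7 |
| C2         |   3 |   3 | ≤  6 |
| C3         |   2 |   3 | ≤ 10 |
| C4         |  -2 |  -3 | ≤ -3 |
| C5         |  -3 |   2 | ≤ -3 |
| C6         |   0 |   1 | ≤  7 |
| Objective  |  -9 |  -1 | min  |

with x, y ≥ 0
The point (2, 0) satisfies every constraint, so the LP is feasible; the constraints give x ≤ 7 and y ≤ 7, which with x, y ≥ 0 keep the feasible region inside a bounded box. A feasible, bounded LP attains a finite optimum at a vertex.

Evaluating z = -9x - y at each vertex:
  (1.5, 0): z = -13.5
  (2, 0): z = -18
  (1.4, 0.6): z = -13.2
  (1.154, 0.2308): z = -10.62

The LP has an optimal solution: (2, 0) with z = -18.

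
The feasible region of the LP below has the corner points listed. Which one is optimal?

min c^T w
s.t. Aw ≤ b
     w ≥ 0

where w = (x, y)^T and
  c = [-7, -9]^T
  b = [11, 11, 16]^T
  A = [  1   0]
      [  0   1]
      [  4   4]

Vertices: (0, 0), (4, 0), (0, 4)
Evaluating z = -7x - 9y at each vertex:
  (0, 0): z = 0
  (4, 0): z = -28
  (0, 4): z = -36

The smallest value is z = -36, attained at (0, 4).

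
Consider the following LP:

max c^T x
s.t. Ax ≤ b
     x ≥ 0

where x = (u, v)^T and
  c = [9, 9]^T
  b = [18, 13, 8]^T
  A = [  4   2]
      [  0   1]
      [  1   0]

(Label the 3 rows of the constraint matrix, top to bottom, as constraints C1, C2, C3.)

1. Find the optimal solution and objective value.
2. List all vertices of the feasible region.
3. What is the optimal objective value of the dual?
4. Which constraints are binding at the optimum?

1. u = 0, v = 9, z = 81
2. (0, 0), (4.5, 0), (0, 9)
3. 81 (by strong duality, equal to the primal optimum)
4. C1, u ≥ 0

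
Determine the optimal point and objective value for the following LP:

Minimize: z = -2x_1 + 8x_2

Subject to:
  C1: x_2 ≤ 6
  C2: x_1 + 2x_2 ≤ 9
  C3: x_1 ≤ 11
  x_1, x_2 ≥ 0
x_1 = 9, x_2 = 0, z = -18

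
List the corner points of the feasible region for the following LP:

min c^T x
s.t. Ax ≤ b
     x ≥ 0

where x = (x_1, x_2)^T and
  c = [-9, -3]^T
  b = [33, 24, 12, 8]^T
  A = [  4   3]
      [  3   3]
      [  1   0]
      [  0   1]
Each vertex is the intersection of two constraint boundaries that also satisfies all remaining constraints:
  x_1 = 0 and x_2 = 0 → (0, 0)
  3x_1 + 3x_2 = 24 and x_2 = 0 → (8, 0)
  3x_1 + 3x_2 = 24 and x_2 = 8 → (0, 8)

Vertices: (0, 0), (8, 0), (0, 8)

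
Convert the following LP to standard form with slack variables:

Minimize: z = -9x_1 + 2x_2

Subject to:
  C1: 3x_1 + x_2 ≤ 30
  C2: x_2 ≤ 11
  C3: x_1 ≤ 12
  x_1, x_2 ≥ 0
min z = -9x_1 + 2x_2

s.t.
  3x_1 + x_2 + s1 = 30
  x_2 + s2 = 11
  x_1 + s3 = 12
  x_1, x_2, s1, s2, s3 ≥ 0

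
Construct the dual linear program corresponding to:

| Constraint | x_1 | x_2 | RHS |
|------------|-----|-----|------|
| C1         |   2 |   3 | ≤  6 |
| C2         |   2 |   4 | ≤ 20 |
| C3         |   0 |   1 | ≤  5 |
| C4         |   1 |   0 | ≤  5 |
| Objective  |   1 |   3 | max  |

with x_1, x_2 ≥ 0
Minimize: z = 6y1 + 20y2 + 5y3 + 5y4

Subject to:
  C1: -2y1 - 2y2 - y4 ≤ -1
  C2: -3y1 - 4y2 - y3 ≤ -3
  y1, y2, y3, y4 ≥ 0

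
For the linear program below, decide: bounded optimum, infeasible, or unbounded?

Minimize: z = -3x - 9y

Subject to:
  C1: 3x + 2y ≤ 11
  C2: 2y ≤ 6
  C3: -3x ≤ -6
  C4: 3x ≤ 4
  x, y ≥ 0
C4 requires 3x ≤ 4, while C3 (-3x ≤ -6) is equivalent to 3x ≥ 6. Together they would need 6 ≤ 3x ≤ 4, which is impossible since 6 > 4. No point satisfies all constraints.

The feasible region is empty; the LP is infeasible.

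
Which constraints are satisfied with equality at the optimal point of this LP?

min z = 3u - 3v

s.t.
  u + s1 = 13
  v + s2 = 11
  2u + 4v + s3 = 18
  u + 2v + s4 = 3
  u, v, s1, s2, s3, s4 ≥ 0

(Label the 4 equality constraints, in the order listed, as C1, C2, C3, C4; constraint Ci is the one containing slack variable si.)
Optimal: u = 0, v = 1.5
Binding: C4, u ≥ 0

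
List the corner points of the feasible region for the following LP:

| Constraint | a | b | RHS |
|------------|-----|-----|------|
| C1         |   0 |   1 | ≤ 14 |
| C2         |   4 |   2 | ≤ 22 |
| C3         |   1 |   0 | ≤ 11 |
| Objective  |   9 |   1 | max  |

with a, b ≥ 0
Each vertex is the intersection of two constraint boundaries that also satisfies all remaining constraints:
  a = 0 and b = 0 → (0, 0)
  4a + 2b = 22 and b = 0 → (5.5, 0)
  4a + 2b = 22 and a = 0 → (0, 11)

Vertices: (0, 0), (5.5, 0), (0, 11)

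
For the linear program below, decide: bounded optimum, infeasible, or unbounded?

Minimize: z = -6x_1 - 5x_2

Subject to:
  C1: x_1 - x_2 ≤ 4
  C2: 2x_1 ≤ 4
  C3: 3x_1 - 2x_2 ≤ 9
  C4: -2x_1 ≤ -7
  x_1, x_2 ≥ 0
C2 requires 2x_1 ≤ 4, while C4 (-2x_1 ≤ -7) is equivalent to 2x_1 ≥ 7. Together they would need 7 ≤ 2x_1 ≤ 4, which is impossible since 7 > 4. No point satisfies all constraints.

Infeasible — the constraint set is empty.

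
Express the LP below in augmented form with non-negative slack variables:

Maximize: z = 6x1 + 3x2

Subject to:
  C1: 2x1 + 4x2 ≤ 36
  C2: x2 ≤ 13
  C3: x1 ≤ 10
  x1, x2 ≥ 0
max z = 6x1 + 3x2

s.t.
  2x1 + 4x2 + s1 = 36
  x2 + s2 = 13
  x1 + s3 = 10
  x1, x2, s1, s2, s3 ≥ 0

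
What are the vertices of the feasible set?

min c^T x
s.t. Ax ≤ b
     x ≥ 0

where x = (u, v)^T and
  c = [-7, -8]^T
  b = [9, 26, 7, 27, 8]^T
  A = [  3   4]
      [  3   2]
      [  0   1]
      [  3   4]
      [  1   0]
Each vertex is the intersection of two constraint boundaries that also satisfies all remaining constraints:
  u = 0 and v = 0 → (0, 0)
  3u + 4v = 9 and v = 0 → (3, 0)
  3u + 4v = 9 and u = 0 → (0, 2.25)

Vertices: (0, 0), (3, 0), (0, 2.25)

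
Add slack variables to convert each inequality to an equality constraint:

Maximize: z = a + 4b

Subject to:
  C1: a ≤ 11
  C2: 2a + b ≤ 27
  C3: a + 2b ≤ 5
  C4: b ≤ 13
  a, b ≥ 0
max z = a + 4b

s.t.
  a + s1 = 11
  2a + b + s2 = 27
  a + 2b + s3 = 5
  b + s4 = 13
  a, b, s1, s2, s3, s4 ≥ 0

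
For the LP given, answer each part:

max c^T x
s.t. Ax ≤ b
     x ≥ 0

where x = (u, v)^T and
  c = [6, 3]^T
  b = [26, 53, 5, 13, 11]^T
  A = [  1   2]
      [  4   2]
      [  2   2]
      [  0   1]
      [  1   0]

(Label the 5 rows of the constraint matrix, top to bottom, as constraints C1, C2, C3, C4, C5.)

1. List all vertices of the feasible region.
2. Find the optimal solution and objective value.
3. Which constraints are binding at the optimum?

1. (0, 0), (2.5, 0), (0, 2.5)
2. u = 2.5, v = 0, z = 15
3. C3, v ≥ 0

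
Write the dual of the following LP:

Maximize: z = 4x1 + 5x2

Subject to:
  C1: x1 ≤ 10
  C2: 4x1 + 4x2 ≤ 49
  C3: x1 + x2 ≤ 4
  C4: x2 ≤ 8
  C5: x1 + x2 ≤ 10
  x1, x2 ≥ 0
Minimize: z = 10y1 + 49y2 + 4y3 + 8y4 + 10y5

Subject to:
  C1: -y1 - 4y2 - y3 - y5 ≤ -4
  C2: -4y2 - y3 - y4 - y5 ≤ -5
  y1, y2, y3, y4, y5 ≥ 0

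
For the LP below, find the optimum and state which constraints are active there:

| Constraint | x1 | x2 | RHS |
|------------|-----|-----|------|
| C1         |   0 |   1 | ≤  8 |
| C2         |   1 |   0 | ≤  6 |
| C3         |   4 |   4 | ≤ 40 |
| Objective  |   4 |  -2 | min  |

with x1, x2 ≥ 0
Optimal: x1 = 0, x2 = 8
Binding: C1, x1 ≥ 0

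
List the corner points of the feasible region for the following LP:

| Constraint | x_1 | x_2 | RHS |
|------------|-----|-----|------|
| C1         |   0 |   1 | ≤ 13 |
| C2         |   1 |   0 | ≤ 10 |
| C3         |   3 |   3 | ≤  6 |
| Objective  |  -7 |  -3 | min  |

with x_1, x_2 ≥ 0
Each vertex is the intersection of two constraint boundaries that also satisfies all remaining constraints:
  x_1 = 0 and x_2 = 0 → (0, 0)
  3x_1 + 3x_2 = 6 and x_2 = 0 → (2, 0)
  3x_1 + 3x_2 = 6 and x_1 = 0 → (0, 2)

Vertices: (0, 0), (2, 0), (0, 2)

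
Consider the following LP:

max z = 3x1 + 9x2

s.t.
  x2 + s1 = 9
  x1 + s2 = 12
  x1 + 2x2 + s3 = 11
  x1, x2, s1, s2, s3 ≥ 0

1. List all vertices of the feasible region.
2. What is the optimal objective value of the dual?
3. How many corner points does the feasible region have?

1. (0, 0), (11, 0), (0, 5.5)
2. 49.5 (by strong duality, equal to the primal optimum)
3. 3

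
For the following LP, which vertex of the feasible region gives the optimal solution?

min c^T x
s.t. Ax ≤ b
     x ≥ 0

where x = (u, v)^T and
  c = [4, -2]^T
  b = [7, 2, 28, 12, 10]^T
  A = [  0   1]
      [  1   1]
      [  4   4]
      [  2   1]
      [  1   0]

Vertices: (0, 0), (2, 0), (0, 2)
(0, 2) with z = -4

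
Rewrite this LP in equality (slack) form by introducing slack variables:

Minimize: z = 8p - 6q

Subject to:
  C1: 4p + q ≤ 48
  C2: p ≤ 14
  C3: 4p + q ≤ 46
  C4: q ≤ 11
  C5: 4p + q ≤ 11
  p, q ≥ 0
min z = 8p - 6q

s.t.
  4p + q + s1 = 48
  p + s2 = 14
  4p + q + s3 = 46
  q + s4 = 11
  4p + q + s5 = 11
  p, q, s1, s2, s3, s4, s5 ≥ 0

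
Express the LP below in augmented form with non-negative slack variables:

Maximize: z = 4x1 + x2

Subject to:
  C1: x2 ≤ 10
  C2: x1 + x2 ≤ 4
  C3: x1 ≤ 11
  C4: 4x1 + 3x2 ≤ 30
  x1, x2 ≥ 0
max z = 4x1 + x2

s.t.
  x2 + s1 = 10
  x1 + x2 + s2 = 4
  x1 + s3 = 11
  4x1 + 3x2 + s4 = 30
  x1, x2, s1, s2, s3, s4 ≥ 0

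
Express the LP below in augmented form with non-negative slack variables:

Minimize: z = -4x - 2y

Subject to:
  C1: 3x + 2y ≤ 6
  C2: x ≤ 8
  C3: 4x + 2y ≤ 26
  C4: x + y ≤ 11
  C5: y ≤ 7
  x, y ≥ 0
min z = -4x - 2y

s.t.
  3x + 2y + s1 = 6
  x + s2 = 8
  4x + 2y + s3 = 26
  x + y + s4 = 11
  y + s5 = 7
  x, y, s1, s2, s3, s4, s5 ≥ 0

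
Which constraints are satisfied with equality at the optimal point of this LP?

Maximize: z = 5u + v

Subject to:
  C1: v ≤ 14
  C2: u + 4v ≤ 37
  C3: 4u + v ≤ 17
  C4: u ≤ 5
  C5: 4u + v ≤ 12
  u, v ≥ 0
Optimal: u = 3, v = 0
Binding: C5, v ≥ 0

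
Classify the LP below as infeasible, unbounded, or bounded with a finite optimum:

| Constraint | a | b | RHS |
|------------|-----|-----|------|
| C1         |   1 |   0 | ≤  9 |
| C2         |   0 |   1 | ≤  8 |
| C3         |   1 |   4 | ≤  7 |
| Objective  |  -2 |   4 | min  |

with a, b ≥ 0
The point (7, 0) satisfies every constraint, so the LP is feasible; the constraints give a ≤ 9 and b ≤ 8, which with a, b ≥ 0 keep the feasible region inside a bounded box. A feasible, bounded LP attains a finite optimum at a vertex.

Evaluating z = -2a + 4b at each vertex:
  (0, 0): z = 0
  (7, 0): z = -14
  (0, 1.75): z = 7

Bounded optimum: z* = -14 at (7, 0).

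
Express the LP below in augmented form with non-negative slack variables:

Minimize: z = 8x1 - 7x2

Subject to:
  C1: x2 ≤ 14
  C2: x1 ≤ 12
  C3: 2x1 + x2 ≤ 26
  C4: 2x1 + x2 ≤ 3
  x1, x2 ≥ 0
min z = 8x1 - 7x2

s.t.
  x2 + s1 = 14
  x1 + s2 = 12
  2x1 + x2 + s3 = 26
  2x1 + x2 + s4 = 3
  x1, x2, s1, s2, s3, s4 ≥ 0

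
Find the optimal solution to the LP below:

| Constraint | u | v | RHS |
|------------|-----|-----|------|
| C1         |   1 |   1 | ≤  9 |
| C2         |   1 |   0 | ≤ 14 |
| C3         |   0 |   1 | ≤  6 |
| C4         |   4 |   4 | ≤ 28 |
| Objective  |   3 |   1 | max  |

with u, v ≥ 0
Each vertex is the intersection of two constraint boundaries that also satisfies all remaining constraints:
  u = 0 and v = 0 → (0, 0)
  4u + 4v = 28 and v = 0 → (7, 0)
  v = 6 and 4u + 4v = 28 → (1, 6)
  v = 6 and u = 0 → (0, 6)

Evaluating z = 3u + v at each vertex:
  (0, 0): z = 0
  (7, 0): z = 21
  (1, 6): z = 9
  (0, 6): z = 6

The maximum is at (7, 0) with z = 21.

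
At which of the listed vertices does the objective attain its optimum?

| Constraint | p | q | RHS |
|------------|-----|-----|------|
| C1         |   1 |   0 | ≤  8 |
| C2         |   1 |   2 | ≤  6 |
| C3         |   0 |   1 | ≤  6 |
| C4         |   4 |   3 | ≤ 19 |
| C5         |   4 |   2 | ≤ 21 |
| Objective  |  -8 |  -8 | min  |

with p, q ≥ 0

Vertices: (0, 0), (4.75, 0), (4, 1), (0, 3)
Evaluating z = -8p - 8q at each vertex:
  (0, 0): z = 0
  (4.75, 0): z = -38
  (4, 1): z = -40
  (0, 3): z = -24

The smallest value is z = -40, attained at (4, 1).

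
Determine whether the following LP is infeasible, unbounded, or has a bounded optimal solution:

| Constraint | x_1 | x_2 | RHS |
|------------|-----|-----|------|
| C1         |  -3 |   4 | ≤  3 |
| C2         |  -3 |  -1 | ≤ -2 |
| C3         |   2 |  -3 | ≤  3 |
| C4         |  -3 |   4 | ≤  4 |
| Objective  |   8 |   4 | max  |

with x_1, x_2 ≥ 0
Feasible point: (1, 0) satisfies every constraint, so the LP is feasible.
Direction d = (4, 3): for each constraint row a, a·d ≤ 0 —
  (-3)(4) + (4)(3) = 0 ≤ 0
  (-3)(4) + (-1)(3) = -15 ≤ 0
  (2)(4) + (-3)(3) = -1 ≤ 0
  (-3)(4) + (4)(3) = 0 ≤ 0
and d ≥ 0, so (1, 0) + t·d stays feasible for every t ≥ 0. Along this ray z = 8x_1 + 4x_2 changes by 44 per unit t, so z → +∞.

Unbounded — the objective can increase without bound over the feasible region.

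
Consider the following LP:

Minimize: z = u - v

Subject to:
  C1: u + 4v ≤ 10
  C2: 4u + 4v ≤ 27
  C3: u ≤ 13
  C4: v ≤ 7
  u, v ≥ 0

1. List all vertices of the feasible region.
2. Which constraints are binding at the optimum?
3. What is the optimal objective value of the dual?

1. (0, 0), (6.75, 0), (5.667, 1.083), (0, 2.5)
2. C1, u ≥ 0
3. -2.5 (by strong duality, equal to the primal optimum)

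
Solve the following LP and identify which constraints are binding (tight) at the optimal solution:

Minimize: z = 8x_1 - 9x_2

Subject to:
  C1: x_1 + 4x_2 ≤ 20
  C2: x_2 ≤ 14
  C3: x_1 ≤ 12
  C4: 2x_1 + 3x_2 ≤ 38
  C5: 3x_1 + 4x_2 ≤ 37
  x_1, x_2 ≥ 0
Optimal: x_1 = 0, x_2 = 5
Slack at optimum:
  C1: slack = 0 (binding)
  C2: slack = 9
  C3: slack = 12
  C4: slack = 23
  C5: slack = 17
  x_1 ≥ 0: x_1 = 0 (binding)
  x_2 ≥ 0: x_2 = 5
Binding constraints: C1, x_1 ≥ 0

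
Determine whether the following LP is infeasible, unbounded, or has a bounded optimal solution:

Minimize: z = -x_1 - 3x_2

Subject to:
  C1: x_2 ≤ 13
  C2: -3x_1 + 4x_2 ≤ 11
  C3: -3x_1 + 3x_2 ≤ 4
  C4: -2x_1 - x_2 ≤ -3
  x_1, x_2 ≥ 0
Feasible point: (1, 1) satisfies every constraint, so the LP is feasible.
Direction d = (1, 0): for each constraint row a, a·d ≤ 0 —
  (0)(1) + (1)(0) = 0 ≤ 0
  (-3)(1) + (4)(0) = -3 ≤ 0
  (-3)(1) + (3)(0) = -3 ≤ 0
  (-2)(1) + (-1)(0) = -2 ≤ 0
and d ≥ 0, so (1, 1) + t·d stays feasible for every t ≥ 0. Along this ray z = -x_1 - 3x_2 changes by -1 per unit t, so z → −∞.

Unbounded — the objective can decrease without bound over the feasible region.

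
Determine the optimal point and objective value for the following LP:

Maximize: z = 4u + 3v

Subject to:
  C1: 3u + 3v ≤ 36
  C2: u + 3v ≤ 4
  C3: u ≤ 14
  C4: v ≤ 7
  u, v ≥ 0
u = 4, v = 0, z = 16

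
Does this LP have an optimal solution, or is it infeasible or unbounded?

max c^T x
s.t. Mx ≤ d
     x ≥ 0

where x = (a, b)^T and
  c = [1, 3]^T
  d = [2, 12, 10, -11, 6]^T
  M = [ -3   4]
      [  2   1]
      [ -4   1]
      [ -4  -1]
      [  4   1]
One constraint requires 4a + b ≤ 6, while the constraint -4a - b ≤ -11 is equivalent to 4a + b ≥ 11. Together they would need 11 ≤ 4a + b ≤ 6, which is impossible since 11 > 6. No point satisfies all constraints.

Infeasible — the constraint set is empty.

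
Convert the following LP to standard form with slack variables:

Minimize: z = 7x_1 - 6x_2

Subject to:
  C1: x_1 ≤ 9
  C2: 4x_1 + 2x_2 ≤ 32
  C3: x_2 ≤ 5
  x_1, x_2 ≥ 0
min z = 7x_1 - 6x_2

s.t.
  x_1 + s1 = 9
  4x_1 + 2x_2 + s2 = 32
  x_2 + s3 = 5
  x_1, x_2, s1, s2, s3 ≥ 0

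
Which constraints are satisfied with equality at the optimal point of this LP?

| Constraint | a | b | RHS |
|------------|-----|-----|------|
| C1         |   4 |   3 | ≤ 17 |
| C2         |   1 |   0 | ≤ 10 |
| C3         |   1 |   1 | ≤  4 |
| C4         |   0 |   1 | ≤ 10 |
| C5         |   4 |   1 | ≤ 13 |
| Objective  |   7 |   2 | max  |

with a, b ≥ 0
Optimal: a = 3, b = 1
Binding: C3, C5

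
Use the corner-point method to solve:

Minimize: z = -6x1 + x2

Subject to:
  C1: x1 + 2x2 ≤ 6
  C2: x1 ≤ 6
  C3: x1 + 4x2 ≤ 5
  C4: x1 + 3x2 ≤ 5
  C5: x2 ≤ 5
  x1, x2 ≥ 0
Each vertex is the intersection of two constraint boundaries that also satisfies all remaining constraints:
  x1 = 0 and x2 = 0 → (0, 0)
  x1 + 4x2 = 5 and x1 + 3x2 = 5 → (5, 0)
  x1 + 4x2 = 5 and x1 = 0 → (0, 1.25)

Evaluating z = -6x1 + x2 at each vertex:
  (0, 0): z = 0
  (5, 0): z = -30
  (0, 1.25): z = 1.25

The minimum is at (5, 0) with z = -30.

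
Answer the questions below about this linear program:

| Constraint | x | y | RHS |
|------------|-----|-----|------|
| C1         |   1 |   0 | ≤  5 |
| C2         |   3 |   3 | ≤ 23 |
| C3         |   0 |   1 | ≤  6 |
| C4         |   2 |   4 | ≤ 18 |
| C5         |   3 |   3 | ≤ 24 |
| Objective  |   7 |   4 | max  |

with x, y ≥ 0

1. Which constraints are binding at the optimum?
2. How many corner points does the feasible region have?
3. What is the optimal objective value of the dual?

1. C1, C4
2. 4
3. 43 (by strong duality, equal to the primal optimum)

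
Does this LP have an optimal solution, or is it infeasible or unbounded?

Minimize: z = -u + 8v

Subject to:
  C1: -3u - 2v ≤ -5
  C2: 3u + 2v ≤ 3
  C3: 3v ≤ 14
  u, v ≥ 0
C2 requires 3u + 2v ≤ 3, while C1 (-3u - 2v ≤ -5) is equivalent to 3u + 2v ≥ 5. Together they would need 5 ≤ 3u + 2v ≤ 3, which is impossible since 5 > 3. No point satisfies all constraints.

The feasible region is empty; the LP is infeasible.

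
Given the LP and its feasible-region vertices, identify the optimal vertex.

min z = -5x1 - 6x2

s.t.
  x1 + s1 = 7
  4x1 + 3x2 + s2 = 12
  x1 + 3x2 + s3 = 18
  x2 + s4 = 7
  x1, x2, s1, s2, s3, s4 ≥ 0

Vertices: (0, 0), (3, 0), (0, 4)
Evaluating z = -5x1 - 6x2 at each vertex:
  (0, 0): z = 0
  (3, 0): z = -15
  (0, 4): z = -24

The smallest value is z = -24, attained at (0, 4).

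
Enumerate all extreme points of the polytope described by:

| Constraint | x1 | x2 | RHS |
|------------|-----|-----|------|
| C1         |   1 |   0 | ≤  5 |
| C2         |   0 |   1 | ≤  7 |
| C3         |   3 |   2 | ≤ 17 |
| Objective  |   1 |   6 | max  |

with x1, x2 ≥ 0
Each vertex is the intersection of two constraint boundaries that also satisfies all remaining constraints:
  x1 = 0 and x2 = 0 → (0, 0)
  x1 = 5 and x2 = 0 → (5, 0)
  x1 = 5 and 3x1 + 2x2 = 17 → (5, 1)
  x2 = 7 and 3x1 + 2x2 = 17 → (1, 7)
  x2 = 7 and x1 = 0 → (0, 7)

Vertices: (0, 0), (5, 0), (5, 1), (1, 7), (0, 7)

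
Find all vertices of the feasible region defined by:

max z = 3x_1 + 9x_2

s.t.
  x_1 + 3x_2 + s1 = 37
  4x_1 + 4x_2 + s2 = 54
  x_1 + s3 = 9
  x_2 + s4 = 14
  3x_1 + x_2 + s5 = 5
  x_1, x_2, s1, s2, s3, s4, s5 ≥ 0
Each vertex is the intersection of two constraint boundaries that also satisfies all remaining constraints:
  x_1 = 0 and x_2 = 0 → (0, 0)
  3x_1 + x_2 = 5 and x_2 = 0 → (1.667, 0)
  3x_1 + x_2 = 5 and x_1 = 0 → (0, 5)

Vertices: (0, 0), (1.667, 0), (0, 5)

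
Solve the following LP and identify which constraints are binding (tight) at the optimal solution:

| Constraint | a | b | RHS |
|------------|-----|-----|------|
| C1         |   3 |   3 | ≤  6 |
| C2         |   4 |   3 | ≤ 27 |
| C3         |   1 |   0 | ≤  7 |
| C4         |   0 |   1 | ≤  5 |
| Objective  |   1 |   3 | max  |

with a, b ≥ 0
Optimal: a = 0, b = 2
Slack at optimum:
  C1: slack = 0 (binding)
  C2: slack = 21
  C3: slack = 7
  C4: slack = 3
  a ≥ 0: a = 0 (binding)
  b ≥ 0: b = 2
Binding constraints: C1, a ≥ 0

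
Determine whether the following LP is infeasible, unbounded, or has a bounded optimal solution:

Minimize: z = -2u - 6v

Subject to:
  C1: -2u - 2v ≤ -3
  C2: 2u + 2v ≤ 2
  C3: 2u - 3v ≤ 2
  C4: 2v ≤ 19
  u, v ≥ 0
C2 requires 2u + 2v ≤ 2, while C1 (-2u - 2v ≤ -3) is equivalent to 2u + 2v ≥ 3. Together they would need 3 ≤ 2u + 2v ≤ 2, which is impossible since 3 > 2. No point satisfies all constraints.

The feasible region is empty; the LP is infeasible.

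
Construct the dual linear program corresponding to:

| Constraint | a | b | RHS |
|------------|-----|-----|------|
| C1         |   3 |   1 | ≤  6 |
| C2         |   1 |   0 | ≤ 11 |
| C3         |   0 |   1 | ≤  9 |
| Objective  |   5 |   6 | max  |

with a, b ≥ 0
Minimize: z = 6y1 + 11y2 + 9y3

Subject to:
  C1: -3y1 - y2 ≤ -5
  C2: -y1 - y3 ≤ -6
  y1, y2, y3 ≥ 0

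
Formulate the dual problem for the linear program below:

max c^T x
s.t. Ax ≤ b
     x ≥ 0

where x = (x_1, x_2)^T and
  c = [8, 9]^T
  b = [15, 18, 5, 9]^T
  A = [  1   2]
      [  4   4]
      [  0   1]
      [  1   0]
Minimize: z = 15y1 + 18y2 + 5y3 + 9y4

Subject to:
  C1: -y1 - 4y2 - y4 ≤ -8
  C2: -2y1 - 4y2 - y3 ≤ -9
  y1, y2, y3, y4 ≥ 0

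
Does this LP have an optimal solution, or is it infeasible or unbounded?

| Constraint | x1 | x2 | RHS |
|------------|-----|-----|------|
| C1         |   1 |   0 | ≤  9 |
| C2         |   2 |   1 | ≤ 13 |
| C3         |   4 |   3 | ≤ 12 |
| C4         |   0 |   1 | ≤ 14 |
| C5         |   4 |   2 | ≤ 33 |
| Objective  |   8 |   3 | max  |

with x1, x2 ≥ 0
The point (3, 0) satisfies every constraint, so the LP is feasible; the constraints give x1 ≤ 9 and x2 ≤ 14, which with x1, x2 ≥ 0 keep the feasible region inside a bounded box. A feasible, bounded LP attains a finite optimum at a vertex.

Bounded optimum: z* = 24 at (3, 0).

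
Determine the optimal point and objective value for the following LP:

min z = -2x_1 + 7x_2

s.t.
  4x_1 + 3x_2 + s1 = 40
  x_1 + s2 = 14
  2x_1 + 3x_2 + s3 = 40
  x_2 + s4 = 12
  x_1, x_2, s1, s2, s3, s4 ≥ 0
Each vertex is the intersection of two constraint boundaries that also satisfies all remaining constraints:
  x_1 = 0 and x_2 = 0 → (0, 0)
  4x_1 + 3x_2 = 40 and x_2 = 0 → (10, 0)
  4x_1 + 3x_2 = 40 and x_2 = 12 → (1, 12)
  x_2 = 12 and x_1 = 0 → (0, 12)

Evaluating z = -2x_1 + 7x_2 at each vertex:
  (0, 0): z = 0
  (10, 0): z = -20
  (1, 12): z = 82
  (0, 12): z = 84

The minimum is at (10, 0) with z = -20.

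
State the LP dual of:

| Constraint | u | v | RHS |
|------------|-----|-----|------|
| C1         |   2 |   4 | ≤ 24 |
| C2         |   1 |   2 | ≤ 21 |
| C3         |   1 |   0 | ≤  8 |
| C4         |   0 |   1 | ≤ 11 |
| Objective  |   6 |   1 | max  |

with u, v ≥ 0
Minimize: z = 24y1 + 21y2 + 8y3 + 11y4

Subject to:
  C1: -2y1 - y2 - y3 ≤ -6
  C2: -4y1 - 2y2 - y4 ≤ -1
  y1, y2, y3, y4 ≥ 0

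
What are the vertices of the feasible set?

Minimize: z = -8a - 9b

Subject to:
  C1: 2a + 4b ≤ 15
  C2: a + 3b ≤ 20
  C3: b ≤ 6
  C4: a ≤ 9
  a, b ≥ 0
Each vertex is the intersection of two constraint boundaries that also satisfies all remaining constraints:
  a = 0 and b = 0 → (0, 0)
  2a + 4b = 15 and b = 0 → (7.5, 0)
  2a + 4b = 15 and a = 0 → (0, 3.75)

Vertices: (0, 0), (7.5, 0), (0, 3.75)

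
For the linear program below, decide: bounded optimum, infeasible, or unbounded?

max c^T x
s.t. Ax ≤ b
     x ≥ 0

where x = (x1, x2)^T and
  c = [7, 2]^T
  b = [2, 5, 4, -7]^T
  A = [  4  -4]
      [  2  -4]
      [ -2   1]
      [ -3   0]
Feasible point: (3, 3) satisfies every constraint, so the LP is feasible.
Direction d = (1, 1): for each constraint row a, a·d ≤ 0 —
  (4)(1) + (-4)(1) = 0 ≤ 0
  (2)(1) + (-4)(1) = -2 ≤ 0
  (-2)(1) + (1)(1) = -1 ≤ 0
  (-3)(1) + (0)(1) = -3 ≤ 0
and d ≥ 0, so (3, 3) + t·d stays feasible for every t ≥ 0. Along this ray z = 7x1 + 2x2 changes by 9 per unit t, so z → +∞.

Unbounded — the objective can increase without bound over the feasible region.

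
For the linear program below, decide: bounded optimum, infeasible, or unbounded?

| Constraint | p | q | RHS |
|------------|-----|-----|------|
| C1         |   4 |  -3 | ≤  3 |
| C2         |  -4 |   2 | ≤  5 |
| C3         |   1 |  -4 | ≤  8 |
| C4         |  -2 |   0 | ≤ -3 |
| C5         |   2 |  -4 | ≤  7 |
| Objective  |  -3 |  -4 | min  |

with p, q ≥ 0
Feasible point: (2, 2) satisfies every constraint, so the LP is feasible.
Direction d = (3, 4): for each constraint row a, a·d ≤ 0 —
  (4)(3) + (-3)(4) = 0 ≤ 0
  (-4)(3) + (2)(4) = -4 ≤ 0
  (1)(3) + (-4)(4) = -13 ≤ 0
  (-2)(3) + (0)(4) = -6 ≤ 0
  (2)(3) + (-4)(4) = -10 ≤ 0
and d ≥ 0, so (2, 2) + t·d stays feasible for every t ≥ 0. Along this ray z = -3p - 4q changes by -25 per unit t, so z → −∞.

The LP is unbounded; z can be made arbitrarily small.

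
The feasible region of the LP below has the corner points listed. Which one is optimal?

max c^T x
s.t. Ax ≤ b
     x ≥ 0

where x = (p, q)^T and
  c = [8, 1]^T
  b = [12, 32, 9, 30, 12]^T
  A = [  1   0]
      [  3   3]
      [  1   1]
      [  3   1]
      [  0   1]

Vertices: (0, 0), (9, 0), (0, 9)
(9, 0) with z = 72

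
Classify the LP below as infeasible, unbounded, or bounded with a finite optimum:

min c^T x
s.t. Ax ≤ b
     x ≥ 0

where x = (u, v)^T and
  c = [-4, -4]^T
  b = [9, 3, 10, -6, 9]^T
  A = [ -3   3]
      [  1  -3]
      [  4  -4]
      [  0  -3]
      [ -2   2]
Feasible point: (0, 2) satisfies every constraint, so the LP is feasible.
Direction d = (1, 1): for each constraint row a, a·d ≤ 0 —
  (-3)(1) + (3)(1) = 0 ≤ 0
  (1)(1) + (-3)(1) = -2 ≤ 0
  (4)(1) + (-4)(1) = 0 ≤ 0
  (0)(1) + (-3)(1) = -3 ≤ 0
  (-2)(1) + (2)(1) = 0 ≤ 0
and d ≥ 0, so (0, 2) + t·d stays feasible for every t ≥ 0. Along this ray z = -4u - 4v changes by -8 per unit t, so z → −∞.

The LP is unbounded; z can be made arbitrarily small.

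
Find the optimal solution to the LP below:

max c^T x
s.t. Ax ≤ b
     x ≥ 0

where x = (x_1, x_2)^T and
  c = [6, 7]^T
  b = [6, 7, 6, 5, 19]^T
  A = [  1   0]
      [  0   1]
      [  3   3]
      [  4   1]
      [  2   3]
x_1 = 0, x_2 = 2, z = 14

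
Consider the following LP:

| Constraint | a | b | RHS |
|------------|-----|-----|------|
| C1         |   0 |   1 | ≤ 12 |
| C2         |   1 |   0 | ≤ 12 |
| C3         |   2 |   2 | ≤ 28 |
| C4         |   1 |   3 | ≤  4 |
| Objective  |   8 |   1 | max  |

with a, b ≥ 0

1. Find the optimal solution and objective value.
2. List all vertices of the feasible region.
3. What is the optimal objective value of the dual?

1. a = 4, b = 0, z = 32
2. (0, 0), (4, 0), (0, 1.333)
3. 32 (by strong duality, equal to the primal optimum)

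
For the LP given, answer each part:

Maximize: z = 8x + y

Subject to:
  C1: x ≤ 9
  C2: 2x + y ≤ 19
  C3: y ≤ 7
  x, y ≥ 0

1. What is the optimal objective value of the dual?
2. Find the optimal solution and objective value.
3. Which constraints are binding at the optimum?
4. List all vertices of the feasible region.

1. 73 (by strong duality, equal to the primal optimum)
2. x = 9, y = 1, z = 73
3. C1, C2
4. (0, 0), (9, 0), (9, 1), (6, 7), (0, 7)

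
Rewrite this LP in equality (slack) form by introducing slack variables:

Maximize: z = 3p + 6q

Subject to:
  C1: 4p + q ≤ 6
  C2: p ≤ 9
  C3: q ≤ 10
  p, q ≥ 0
max z = 3p + 6q

s.t.
  4p + q + s1 = 6
  p + s2 = 9
  q + s3 = 10
  p, q, s1, s2, s3 ≥ 0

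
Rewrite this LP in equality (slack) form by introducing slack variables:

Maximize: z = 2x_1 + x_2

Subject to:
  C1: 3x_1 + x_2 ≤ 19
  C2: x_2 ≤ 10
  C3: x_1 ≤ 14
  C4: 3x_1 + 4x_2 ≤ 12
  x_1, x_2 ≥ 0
max z = 2x_1 + x_2

s.t.
  3x_1 + x_2 + s1 = 19
  x_2 + s2 = 10
  x_1 + s3 = 14
  3x_1 + 4x_2 + s4 = 12
  x_1, x_2, s1, s2, s3, s4 ≥ 0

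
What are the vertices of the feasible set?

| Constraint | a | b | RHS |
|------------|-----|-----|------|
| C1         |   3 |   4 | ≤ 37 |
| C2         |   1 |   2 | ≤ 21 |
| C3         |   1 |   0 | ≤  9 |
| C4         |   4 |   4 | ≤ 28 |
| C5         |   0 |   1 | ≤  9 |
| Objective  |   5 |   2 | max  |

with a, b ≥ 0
Each vertex is the intersection of two constraint boundaries that also satisfies all remaining constraints:
  a = 0 and b = 0 → (0, 0)
  4a + 4b = 28 and b = 0 → (7, 0)
  4a + 4b = 28 and a = 0 → (0, 7)

Vertices: (0, 0), (7, 0), (0, 7)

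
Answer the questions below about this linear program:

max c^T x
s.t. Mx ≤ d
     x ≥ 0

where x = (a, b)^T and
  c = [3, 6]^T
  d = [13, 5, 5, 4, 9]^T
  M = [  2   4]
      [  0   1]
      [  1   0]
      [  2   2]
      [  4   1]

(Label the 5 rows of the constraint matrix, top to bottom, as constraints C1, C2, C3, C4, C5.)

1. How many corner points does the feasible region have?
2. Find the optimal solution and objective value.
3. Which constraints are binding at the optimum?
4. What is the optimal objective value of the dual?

1. 3
2. a = 0, b = 2, z = 12
3. C4, a ≥ 0
4. 12 (by strong duality, equal to the primal optimum)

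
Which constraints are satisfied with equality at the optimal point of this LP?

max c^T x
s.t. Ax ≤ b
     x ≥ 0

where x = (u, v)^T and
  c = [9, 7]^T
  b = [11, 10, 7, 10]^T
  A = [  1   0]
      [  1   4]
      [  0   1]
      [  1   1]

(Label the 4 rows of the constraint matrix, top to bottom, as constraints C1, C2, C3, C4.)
Optimal: u = 10, v = 0
Slack at optimum:
  C1: slack = 1
  C2: slack = 0 (binding)
  C3: slack = 7
  C4: slack = 0 (binding)
  u ≥ 0: u = 10
  v ≥ 0: v = 0 (binding)
Binding constraints: C2, C4, v ≥ 0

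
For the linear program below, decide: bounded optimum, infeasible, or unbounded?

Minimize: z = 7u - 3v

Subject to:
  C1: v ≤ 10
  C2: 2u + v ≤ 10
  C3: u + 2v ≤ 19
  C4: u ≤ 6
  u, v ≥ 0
The point (0, 9.5) satisfies every constraint, so the LP is feasible; the constraints give u ≤ 6 and v ≤ 10, which with u, v ≥ 0 keep the feasible region inside a bounded box. A feasible, bounded LP attains a finite optimum at a vertex.

Evaluating z = 7u - 3v at each vertex:
  (0, 0): z = 0
  (5, 0): z = 35
  (0.3333, 9.333): z = -25.67
  (0, 9.5): z = -28.5

Bounded optimum: z* = -28.5 at (0, 9.5).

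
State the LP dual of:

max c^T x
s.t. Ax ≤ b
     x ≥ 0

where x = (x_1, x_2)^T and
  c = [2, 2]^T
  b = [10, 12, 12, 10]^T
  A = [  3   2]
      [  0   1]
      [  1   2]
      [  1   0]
Minimize: z = 10y1 + 12y2 + 12y3 + 10y4

Subject to:
  C1: -3y1 - y3 - y4 ≤ -2
  C2: -2y1 - y2 - 2y3 ≤ -2
  y1, y2, y3, y4 ≥ 0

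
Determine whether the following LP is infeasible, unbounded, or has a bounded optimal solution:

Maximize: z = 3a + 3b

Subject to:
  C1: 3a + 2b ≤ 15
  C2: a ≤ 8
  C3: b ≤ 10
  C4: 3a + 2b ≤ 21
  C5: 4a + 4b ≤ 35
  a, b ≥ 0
The point (0, 7.5) satisfies every constraint, so the LP is feasible; the constraints give a ≤ 8 and b ≤ 10, which with a, b ≥ 0 keep the feasible region inside a bounded box. A feasible, bounded LP attains a finite optimum at a vertex.

Evaluating z = 3a + 3b at each vertex:
  (0, 0): z = 0
  (5, 0): z = 15
  (0, 7.5): z = 22.5

Feasible with finite optimum z* = 22.5 at (0, 7.5).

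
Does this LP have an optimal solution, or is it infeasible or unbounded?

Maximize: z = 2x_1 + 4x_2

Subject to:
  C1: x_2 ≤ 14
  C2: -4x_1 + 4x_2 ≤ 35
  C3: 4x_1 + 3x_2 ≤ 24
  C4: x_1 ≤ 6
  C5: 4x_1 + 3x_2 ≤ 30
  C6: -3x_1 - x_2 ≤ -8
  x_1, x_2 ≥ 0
The point (0, 8) satisfies every constraint, so the LP is feasible; the constraints give x_1 ≤ 6 and x_2 ≤ 14, which with x_1, x_2 ≥ 0 keep the feasible region inside a bounded box. A feasible, bounded LP attains a finite optimum at a vertex.

Bounded optimum: z* = 32 at (0, 8).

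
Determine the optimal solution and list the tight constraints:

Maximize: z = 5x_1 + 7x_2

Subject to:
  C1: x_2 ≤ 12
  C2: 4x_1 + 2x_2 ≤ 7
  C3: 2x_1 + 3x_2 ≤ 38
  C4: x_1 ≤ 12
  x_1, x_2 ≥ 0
Optimal: x_1 = 0, x_2 = 3.5
Slack at optimum:
  C1: slack = 8.5
  C2: slack = 0 (binding)
  C3: slack = 27.5
  C4: slack = 12
  x_1 ≥ 0: x_1 = 0 (binding)
  x_2 ≥ 0: x_2 = 3.5
Binding constraints: C2, x_1 ≥ 0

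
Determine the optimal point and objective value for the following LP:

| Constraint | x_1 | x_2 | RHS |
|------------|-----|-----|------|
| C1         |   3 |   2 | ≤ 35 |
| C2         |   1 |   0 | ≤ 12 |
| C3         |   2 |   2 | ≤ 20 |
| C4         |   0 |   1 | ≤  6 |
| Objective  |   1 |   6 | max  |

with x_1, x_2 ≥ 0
Each vertex is the intersection of two constraint boundaries that also satisfies all remaining constraints:
  x_1 = 0 and x_2 = 0 → (0, 0)
  2x_1 + 2x_2 = 20 and x_2 = 0 → (10, 0)
  2x_1 + 2x_2 = 20 and x_2 = 6 → (4, 6)
  x_2 = 6 and x_1 = 0 → (0, 6)

Evaluating z = x_1 + 6x_2 at each vertex:
  (0, 0): z = 0
  (10, 0): z = 10
  (4, 6): z = 40
  (0, 6): z = 36

The maximum is at (4, 6) with z = 40.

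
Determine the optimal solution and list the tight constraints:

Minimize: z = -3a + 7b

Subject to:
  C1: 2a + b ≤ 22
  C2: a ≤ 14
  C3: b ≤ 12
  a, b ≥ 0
Optimal: a = 11, b = 0
Slack at optimum:
  C1: slack = 0 (binding)
  C2: slack = 3
  C3: slack = 12
  a ≥ 0: a = 11
  b ≥ 0: b = 0 (binding)
Binding constraints: C1, b ≥ 0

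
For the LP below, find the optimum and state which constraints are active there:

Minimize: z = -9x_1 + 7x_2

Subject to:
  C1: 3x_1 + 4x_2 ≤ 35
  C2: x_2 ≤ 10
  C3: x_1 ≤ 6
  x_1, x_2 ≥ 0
Optimal: x_1 = 6, x_2 = 0
Binding: C3, x_2 ≥ 0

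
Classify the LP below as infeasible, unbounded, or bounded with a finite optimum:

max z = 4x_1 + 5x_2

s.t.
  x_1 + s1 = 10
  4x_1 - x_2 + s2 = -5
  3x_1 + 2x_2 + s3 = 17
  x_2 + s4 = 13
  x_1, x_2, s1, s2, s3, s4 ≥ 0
The point (0, 8.5) satisfies every constraint, so the LP is feasible; the constraints give x_1 ≤ 10 and x_2 ≤ 13, which with x_1, x_2 ≥ 0 keep the feasible region inside a bounded box. A feasible, bounded LP attains a finite optimum at a vertex.

Evaluating z = 4x_1 + 5x_2 at each vertex:
  (0, 5): z = 25
  (0.6364, 7.545): z = 40.27
  (0, 8.5): z = 42.5

The LP has an optimal solution: (0, 8.5) with z = 42.5.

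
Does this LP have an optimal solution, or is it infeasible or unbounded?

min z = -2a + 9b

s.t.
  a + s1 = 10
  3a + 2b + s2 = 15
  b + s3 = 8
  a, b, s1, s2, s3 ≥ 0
The point (5, 0) satisfies every constraint, so the LP is feasible; the constraints give a ≤ 10 and b ≤ 8, which with a, b ≥ 0 keep the feasible region inside a bounded box. A feasible, bounded LP attains a finite optimum at a vertex.

The LP has an optimal solution: (5, 0) with z = -10.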